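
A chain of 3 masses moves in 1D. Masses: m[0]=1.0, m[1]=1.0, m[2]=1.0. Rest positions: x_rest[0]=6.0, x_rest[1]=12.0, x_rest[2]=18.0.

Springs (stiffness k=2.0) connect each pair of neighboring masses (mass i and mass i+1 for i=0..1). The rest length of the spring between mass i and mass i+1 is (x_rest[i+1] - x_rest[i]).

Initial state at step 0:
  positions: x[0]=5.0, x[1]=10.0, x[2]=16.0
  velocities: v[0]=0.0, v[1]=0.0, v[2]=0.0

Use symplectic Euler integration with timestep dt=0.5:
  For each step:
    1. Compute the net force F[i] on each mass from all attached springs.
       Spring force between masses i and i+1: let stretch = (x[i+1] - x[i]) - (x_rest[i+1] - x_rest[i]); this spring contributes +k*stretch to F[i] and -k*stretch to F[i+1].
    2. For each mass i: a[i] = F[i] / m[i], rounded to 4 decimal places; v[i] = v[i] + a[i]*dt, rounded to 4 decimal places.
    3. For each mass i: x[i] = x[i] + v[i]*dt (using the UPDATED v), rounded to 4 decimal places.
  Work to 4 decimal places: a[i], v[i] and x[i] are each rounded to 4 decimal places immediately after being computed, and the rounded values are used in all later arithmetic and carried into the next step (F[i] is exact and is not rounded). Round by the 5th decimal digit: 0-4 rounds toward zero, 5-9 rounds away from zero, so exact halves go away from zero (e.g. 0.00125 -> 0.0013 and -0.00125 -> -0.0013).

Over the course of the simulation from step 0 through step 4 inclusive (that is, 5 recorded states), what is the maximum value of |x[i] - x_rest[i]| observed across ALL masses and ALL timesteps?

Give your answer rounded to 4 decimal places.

Step 0: x=[5.0000 10.0000 16.0000] v=[0.0000 0.0000 0.0000]
Step 1: x=[4.5000 10.5000 16.0000] v=[-1.0000 1.0000 0.0000]
Step 2: x=[4.0000 10.7500 16.2500] v=[-1.0000 0.5000 0.5000]
Step 3: x=[3.8750 10.3750 16.7500] v=[-0.2500 -0.7500 1.0000]
Step 4: x=[4.0000 9.9375 17.0625] v=[0.2500 -0.8750 0.6250]
Max displacement = 2.1250

Answer: 2.1250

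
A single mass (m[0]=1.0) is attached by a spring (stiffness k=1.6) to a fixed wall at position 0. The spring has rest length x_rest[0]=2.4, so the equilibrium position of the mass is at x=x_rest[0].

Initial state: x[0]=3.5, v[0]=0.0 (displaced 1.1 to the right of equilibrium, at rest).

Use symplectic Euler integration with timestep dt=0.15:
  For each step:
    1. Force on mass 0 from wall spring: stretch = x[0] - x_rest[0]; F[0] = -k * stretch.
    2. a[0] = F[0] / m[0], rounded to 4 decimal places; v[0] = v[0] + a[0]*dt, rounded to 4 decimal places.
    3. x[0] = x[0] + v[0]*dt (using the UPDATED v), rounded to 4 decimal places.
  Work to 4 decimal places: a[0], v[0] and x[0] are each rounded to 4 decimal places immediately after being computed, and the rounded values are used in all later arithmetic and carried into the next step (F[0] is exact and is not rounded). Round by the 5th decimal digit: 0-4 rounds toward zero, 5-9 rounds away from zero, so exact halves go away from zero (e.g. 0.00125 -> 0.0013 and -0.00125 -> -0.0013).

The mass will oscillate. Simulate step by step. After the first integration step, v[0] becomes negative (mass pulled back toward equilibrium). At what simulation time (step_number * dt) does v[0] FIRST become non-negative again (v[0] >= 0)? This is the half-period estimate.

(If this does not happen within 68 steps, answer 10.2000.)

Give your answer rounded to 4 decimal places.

Step 0: x=[3.5000] v=[0.0000]
Step 1: x=[3.4604] v=[-0.2640]
Step 2: x=[3.3826] v=[-0.5185]
Step 3: x=[3.2695] v=[-0.7543]
Step 4: x=[3.1251] v=[-0.9630]
Step 5: x=[2.9546] v=[-1.1370]
Step 6: x=[2.7641] v=[-1.2701]
Step 7: x=[2.5605] v=[-1.3575]
Step 8: x=[2.3511] v=[-1.3960]
Step 9: x=[2.1435] v=[-1.3843]
Step 10: x=[1.9451] v=[-1.3227]
Step 11: x=[1.7631] v=[-1.2135]
Step 12: x=[1.6040] v=[-1.0607]
Step 13: x=[1.4735] v=[-0.8697]
Step 14: x=[1.3764] v=[-0.6473]
Step 15: x=[1.3162] v=[-0.4016]
Step 16: x=[1.2950] v=[-0.1415]
Step 17: x=[1.3136] v=[0.1237]
First v>=0 after going negative at step 17, time=2.5500

Answer: 2.5500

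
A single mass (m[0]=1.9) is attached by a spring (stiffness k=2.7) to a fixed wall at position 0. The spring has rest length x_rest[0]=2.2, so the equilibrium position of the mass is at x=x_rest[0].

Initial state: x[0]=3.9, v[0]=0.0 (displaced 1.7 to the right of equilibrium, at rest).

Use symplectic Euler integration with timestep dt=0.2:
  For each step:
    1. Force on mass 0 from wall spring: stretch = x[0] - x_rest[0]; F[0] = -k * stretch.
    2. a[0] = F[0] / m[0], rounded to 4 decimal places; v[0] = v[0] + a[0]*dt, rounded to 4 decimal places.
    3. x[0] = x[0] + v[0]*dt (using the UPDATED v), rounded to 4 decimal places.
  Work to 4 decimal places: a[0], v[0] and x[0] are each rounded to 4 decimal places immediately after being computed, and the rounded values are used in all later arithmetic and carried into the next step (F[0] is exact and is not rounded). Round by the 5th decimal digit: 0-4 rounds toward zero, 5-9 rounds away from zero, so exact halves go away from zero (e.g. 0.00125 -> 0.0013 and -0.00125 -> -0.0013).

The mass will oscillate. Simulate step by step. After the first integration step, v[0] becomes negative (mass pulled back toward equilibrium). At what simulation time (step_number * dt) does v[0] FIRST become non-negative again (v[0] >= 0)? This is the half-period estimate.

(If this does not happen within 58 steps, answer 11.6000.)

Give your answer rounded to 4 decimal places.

Step 0: x=[3.9000] v=[0.0000]
Step 1: x=[3.8034] v=[-0.4832]
Step 2: x=[3.6156] v=[-0.9389]
Step 3: x=[3.3474] v=[-1.3412]
Step 4: x=[3.0139] v=[-1.6673]
Step 5: x=[2.6342] v=[-1.8986]
Step 6: x=[2.2298] v=[-2.0220]
Step 7: x=[1.8237] v=[-2.0305]
Step 8: x=[1.4390] v=[-1.9236]
Step 9: x=[1.0975] v=[-1.7073]
Step 10: x=[0.8187] v=[-1.3940]
Step 11: x=[0.6184] v=[-1.0014]
Step 12: x=[0.5080] v=[-0.5519]
Step 13: x=[0.4938] v=[-0.0710]
Step 14: x=[0.5766] v=[0.4139]
First v>=0 after going negative at step 14, time=2.8000

Answer: 2.8000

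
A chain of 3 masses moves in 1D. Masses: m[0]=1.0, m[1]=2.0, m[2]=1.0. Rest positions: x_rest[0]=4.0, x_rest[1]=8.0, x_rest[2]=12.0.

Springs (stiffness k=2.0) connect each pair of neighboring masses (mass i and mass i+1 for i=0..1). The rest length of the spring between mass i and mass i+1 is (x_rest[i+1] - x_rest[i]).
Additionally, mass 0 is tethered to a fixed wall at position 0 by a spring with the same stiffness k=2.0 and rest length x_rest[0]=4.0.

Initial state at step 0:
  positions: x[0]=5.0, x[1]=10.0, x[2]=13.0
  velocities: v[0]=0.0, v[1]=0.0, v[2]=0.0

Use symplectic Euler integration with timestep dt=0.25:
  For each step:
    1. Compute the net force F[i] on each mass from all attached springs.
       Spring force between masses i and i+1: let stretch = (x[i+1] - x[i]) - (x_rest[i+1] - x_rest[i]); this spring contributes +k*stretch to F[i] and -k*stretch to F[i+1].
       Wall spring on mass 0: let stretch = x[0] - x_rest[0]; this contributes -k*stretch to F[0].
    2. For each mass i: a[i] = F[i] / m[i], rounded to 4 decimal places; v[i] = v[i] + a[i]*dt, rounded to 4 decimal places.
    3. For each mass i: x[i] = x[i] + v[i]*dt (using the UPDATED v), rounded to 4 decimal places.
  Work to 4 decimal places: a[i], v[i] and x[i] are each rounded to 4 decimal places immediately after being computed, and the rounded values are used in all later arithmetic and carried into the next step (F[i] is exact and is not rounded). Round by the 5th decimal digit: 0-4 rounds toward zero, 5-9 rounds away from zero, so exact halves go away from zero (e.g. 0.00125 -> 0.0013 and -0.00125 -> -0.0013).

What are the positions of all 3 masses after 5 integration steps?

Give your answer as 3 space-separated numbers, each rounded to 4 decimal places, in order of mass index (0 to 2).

Answer: 4.6233 8.7951 13.9588

Derivation:
Step 0: x=[5.0000 10.0000 13.0000] v=[0.0000 0.0000 0.0000]
Step 1: x=[5.0000 9.8750 13.1250] v=[0.0000 -0.5000 0.5000]
Step 2: x=[4.9844 9.6484 13.3438] v=[-0.0625 -0.9063 0.8750]
Step 3: x=[4.9287 9.3613 13.6006] v=[-0.2227 -1.1485 1.0273]
Step 4: x=[4.8110 9.0621 13.8275] v=[-0.4708 -1.1968 0.9077]
Step 5: x=[4.6233 8.7951 13.9588] v=[-0.7508 -1.0682 0.5250]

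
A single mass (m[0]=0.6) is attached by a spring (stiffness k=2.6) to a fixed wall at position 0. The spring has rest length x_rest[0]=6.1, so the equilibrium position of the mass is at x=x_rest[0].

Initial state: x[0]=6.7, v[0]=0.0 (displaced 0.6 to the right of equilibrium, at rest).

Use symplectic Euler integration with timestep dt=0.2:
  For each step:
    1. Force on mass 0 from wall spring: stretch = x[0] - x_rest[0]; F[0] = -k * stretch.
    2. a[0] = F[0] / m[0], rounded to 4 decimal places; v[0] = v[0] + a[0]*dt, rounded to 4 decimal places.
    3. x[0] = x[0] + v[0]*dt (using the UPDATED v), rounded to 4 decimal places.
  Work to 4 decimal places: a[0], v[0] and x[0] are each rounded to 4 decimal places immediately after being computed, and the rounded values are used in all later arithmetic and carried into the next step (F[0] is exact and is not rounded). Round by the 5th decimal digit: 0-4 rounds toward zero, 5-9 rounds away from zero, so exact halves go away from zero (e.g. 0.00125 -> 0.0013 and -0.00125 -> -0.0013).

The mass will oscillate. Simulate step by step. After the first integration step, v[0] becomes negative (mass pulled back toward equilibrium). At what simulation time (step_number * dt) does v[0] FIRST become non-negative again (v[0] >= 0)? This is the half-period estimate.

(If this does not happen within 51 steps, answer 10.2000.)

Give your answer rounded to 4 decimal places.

Answer: 1.6000

Derivation:
Step 0: x=[6.7000] v=[0.0000]
Step 1: x=[6.5960] v=[-0.5200]
Step 2: x=[6.4060] v=[-0.9499]
Step 3: x=[6.1630] v=[-1.2151]
Step 4: x=[5.9091] v=[-1.2697]
Step 5: x=[5.6882] v=[-1.1043]
Step 6: x=[5.5387] v=[-0.7474]
Step 7: x=[5.4865] v=[-0.2609]
Step 8: x=[5.5407] v=[0.2708]
First v>=0 after going negative at step 8, time=1.6000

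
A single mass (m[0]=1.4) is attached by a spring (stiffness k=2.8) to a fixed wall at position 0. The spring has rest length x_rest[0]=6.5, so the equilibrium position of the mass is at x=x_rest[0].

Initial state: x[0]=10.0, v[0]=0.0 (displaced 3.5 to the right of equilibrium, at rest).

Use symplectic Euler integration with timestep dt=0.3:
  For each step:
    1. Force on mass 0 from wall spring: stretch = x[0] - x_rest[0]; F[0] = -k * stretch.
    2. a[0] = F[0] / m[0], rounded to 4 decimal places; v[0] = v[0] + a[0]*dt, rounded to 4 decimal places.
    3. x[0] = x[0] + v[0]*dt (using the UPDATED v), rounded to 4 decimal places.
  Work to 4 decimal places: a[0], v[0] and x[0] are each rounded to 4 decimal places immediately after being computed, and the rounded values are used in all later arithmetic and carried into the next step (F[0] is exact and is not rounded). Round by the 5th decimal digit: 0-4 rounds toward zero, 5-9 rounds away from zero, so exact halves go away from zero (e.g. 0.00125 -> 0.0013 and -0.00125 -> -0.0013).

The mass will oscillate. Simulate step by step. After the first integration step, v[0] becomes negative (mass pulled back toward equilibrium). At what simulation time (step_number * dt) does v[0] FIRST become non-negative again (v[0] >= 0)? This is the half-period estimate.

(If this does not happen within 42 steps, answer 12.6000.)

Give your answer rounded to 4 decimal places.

Answer: 2.4000

Derivation:
Step 0: x=[10.0000] v=[0.0000]
Step 1: x=[9.3700] v=[-2.1000]
Step 2: x=[8.2234] v=[-3.8220]
Step 3: x=[6.7666] v=[-4.8560]
Step 4: x=[5.2618] v=[-5.0160]
Step 5: x=[3.9799] v=[-4.2731]
Step 6: x=[3.1516] v=[-2.7610]
Step 7: x=[2.9260] v=[-0.7520]
Step 8: x=[3.3437] v=[1.3924]
First v>=0 after going negative at step 8, time=2.4000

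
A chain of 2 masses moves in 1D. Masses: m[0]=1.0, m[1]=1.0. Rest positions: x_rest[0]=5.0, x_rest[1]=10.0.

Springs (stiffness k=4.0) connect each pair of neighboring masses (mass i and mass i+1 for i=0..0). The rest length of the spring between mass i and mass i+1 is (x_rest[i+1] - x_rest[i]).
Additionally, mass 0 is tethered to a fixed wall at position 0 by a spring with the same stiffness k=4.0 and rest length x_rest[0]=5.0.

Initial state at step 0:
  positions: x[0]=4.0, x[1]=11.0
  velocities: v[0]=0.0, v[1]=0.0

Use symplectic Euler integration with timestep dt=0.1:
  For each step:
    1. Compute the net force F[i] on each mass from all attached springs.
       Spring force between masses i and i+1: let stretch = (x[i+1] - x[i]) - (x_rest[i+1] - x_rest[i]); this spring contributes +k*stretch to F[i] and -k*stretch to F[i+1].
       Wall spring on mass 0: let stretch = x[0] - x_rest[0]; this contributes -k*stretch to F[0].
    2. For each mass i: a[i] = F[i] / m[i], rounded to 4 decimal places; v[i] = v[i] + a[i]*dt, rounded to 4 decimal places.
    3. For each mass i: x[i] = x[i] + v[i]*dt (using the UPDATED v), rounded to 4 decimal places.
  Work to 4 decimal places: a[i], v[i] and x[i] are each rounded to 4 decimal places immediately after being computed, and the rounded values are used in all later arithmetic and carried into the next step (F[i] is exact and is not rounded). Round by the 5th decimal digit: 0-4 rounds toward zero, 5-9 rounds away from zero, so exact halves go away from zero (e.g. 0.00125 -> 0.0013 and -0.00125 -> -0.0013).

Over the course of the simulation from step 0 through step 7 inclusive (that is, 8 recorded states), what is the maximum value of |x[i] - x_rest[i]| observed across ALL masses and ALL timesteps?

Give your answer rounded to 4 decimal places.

Step 0: x=[4.0000 11.0000] v=[0.0000 0.0000]
Step 1: x=[4.1200 10.9200] v=[1.2000 -0.8000]
Step 2: x=[4.3472 10.7680] v=[2.2720 -1.5200]
Step 3: x=[4.6573 10.5592] v=[3.1014 -2.0883]
Step 4: x=[5.0172 10.3143] v=[3.5992 -2.4491]
Step 5: x=[5.3883 10.0575] v=[3.7112 -2.5679]
Step 6: x=[5.7307 9.8139] v=[3.4236 -2.4356]
Step 7: x=[6.0072 9.6070] v=[2.7646 -2.0689]
Max displacement = 1.0072

Answer: 1.0072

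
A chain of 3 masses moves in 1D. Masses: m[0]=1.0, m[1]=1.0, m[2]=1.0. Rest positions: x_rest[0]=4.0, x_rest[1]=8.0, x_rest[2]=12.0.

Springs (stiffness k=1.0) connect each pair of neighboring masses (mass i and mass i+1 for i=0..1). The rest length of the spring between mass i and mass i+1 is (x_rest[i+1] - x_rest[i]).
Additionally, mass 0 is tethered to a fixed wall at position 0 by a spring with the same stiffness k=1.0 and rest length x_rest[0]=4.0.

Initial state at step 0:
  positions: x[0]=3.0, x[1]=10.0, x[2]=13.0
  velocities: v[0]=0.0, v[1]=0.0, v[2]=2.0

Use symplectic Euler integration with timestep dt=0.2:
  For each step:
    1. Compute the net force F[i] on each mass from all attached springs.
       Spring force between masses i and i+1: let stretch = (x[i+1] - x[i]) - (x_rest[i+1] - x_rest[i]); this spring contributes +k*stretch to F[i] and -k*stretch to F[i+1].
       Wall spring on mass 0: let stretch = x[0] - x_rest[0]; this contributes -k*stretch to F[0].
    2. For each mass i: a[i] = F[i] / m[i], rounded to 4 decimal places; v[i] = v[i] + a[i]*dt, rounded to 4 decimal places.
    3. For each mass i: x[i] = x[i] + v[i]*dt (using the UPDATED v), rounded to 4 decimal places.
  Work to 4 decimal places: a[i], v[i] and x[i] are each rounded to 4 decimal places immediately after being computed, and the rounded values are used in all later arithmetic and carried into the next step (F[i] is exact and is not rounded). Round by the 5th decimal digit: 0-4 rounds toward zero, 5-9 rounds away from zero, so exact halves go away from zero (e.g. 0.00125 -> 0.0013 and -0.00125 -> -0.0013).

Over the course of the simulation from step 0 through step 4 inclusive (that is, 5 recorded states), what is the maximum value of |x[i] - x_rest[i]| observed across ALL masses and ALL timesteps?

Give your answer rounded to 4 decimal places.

Step 0: x=[3.0000 10.0000 13.0000] v=[0.0000 0.0000 2.0000]
Step 1: x=[3.1600 9.8400 13.4400] v=[0.8000 -0.8000 2.2000]
Step 2: x=[3.4608 9.5568 13.8960] v=[1.5040 -1.4160 2.2800]
Step 3: x=[3.8670 9.2033 14.3384] v=[2.0310 -1.7674 2.2122]
Step 4: x=[4.3320 8.8418 14.7354] v=[2.3249 -1.8076 1.9852]
Max displacement = 2.7354

Answer: 2.7354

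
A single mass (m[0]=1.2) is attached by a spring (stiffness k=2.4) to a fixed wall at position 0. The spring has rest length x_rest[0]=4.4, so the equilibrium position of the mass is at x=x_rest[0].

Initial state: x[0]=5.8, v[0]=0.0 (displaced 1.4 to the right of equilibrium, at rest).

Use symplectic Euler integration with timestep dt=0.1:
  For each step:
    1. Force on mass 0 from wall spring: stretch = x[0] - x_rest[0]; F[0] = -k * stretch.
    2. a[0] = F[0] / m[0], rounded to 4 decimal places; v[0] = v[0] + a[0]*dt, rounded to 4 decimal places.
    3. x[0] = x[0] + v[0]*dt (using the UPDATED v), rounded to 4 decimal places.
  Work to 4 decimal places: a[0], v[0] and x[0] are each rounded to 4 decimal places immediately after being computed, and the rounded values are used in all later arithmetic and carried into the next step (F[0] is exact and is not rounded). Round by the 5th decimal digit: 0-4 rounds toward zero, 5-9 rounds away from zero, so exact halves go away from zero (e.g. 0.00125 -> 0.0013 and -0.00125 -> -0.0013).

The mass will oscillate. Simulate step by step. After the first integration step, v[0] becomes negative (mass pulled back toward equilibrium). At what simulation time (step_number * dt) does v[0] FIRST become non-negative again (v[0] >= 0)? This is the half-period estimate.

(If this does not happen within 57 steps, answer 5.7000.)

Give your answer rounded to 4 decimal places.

Answer: 2.3000

Derivation:
Step 0: x=[5.8000] v=[0.0000]
Step 1: x=[5.7720] v=[-0.2800]
Step 2: x=[5.7166] v=[-0.5544]
Step 3: x=[5.6348] v=[-0.8177]
Step 4: x=[5.5283] v=[-1.0647]
Step 5: x=[5.3993] v=[-1.2904]
Step 6: x=[5.2503] v=[-1.4903]
Step 7: x=[5.0843] v=[-1.6604]
Step 8: x=[4.9046] v=[-1.7973]
Step 9: x=[4.7148] v=[-1.8982]
Step 10: x=[4.5187] v=[-1.9612]
Step 11: x=[4.3202] v=[-1.9849]
Step 12: x=[4.1233] v=[-1.9689]
Step 13: x=[3.9319] v=[-1.9136]
Step 14: x=[3.7499] v=[-1.8200]
Step 15: x=[3.5809] v=[-1.6900]
Step 16: x=[3.4283] v=[-1.5262]
Step 17: x=[3.2951] v=[-1.3319]
Step 18: x=[3.1840] v=[-1.1109]
Step 19: x=[3.0972] v=[-0.8677]
Step 20: x=[3.0365] v=[-0.6071]
Step 21: x=[3.0031] v=[-0.3344]
Step 22: x=[2.9976] v=[-0.0550]
Step 23: x=[3.0202] v=[0.2255]
First v>=0 after going negative at step 23, time=2.3000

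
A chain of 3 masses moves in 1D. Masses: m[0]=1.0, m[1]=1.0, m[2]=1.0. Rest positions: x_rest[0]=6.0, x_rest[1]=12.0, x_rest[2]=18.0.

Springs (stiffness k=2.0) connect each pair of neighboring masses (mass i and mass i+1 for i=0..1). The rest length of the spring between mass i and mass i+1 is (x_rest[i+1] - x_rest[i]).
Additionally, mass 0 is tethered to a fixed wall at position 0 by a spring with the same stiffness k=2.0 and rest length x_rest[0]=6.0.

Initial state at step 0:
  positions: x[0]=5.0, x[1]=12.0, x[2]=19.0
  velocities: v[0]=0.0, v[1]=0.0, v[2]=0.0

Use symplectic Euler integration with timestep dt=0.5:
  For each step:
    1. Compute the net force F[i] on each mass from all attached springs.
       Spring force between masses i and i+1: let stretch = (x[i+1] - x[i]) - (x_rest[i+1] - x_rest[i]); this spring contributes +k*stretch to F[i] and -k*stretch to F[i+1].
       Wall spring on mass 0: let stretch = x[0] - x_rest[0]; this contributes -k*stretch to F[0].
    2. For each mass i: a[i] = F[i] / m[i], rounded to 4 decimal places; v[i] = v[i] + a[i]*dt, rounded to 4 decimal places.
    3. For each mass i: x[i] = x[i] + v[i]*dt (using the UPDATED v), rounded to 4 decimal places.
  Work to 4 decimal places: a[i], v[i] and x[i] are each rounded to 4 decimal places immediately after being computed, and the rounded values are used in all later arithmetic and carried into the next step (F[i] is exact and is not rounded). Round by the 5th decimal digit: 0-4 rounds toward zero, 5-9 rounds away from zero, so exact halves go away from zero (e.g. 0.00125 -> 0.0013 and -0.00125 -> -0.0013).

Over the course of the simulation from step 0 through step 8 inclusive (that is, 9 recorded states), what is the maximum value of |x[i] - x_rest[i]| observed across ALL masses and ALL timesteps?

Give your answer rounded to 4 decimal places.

Answer: 1.1250

Derivation:
Step 0: x=[5.0000 12.0000 19.0000] v=[0.0000 0.0000 0.0000]
Step 1: x=[6.0000 12.0000 18.5000] v=[2.0000 0.0000 -1.0000]
Step 2: x=[7.0000 12.2500 17.7500] v=[2.0000 0.5000 -1.5000]
Step 3: x=[7.1250 12.6250 17.2500] v=[0.2500 0.7500 -1.0000]
Step 4: x=[6.4375 12.5625 17.4375] v=[-1.3750 -0.1250 0.3750]
Step 5: x=[5.5938 11.8750 18.1875] v=[-1.6875 -1.3750 1.5000]
Step 6: x=[5.0938 11.2032 18.7813] v=[-1.0001 -1.3437 1.1875]
Step 7: x=[5.1016 11.2657 18.5860] v=[0.0155 0.1250 -0.3906]
Step 8: x=[5.6406 11.9063 17.7306] v=[1.0780 1.2812 -1.7109]
Max displacement = 1.1250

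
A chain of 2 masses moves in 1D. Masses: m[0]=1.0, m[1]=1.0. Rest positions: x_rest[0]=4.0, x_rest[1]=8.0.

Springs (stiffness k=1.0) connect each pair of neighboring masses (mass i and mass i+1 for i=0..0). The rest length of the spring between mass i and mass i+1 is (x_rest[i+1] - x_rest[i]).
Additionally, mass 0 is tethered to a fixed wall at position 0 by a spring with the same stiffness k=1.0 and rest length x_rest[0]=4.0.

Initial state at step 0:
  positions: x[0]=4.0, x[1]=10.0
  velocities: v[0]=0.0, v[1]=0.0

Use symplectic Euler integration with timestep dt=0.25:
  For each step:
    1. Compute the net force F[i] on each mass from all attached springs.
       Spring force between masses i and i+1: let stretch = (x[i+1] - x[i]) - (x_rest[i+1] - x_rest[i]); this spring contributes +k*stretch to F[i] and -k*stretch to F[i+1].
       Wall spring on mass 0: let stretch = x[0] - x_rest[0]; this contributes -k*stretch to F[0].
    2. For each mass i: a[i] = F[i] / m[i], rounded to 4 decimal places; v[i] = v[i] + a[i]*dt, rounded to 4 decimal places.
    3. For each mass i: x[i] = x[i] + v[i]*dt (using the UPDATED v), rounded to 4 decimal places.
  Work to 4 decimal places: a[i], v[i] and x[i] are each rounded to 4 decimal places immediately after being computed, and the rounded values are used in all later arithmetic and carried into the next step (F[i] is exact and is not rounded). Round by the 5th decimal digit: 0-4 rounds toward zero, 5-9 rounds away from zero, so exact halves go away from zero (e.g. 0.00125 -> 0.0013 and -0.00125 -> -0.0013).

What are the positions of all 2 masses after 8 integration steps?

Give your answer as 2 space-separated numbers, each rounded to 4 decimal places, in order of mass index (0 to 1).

Step 0: x=[4.0000 10.0000] v=[0.0000 0.0000]
Step 1: x=[4.1250 9.8750] v=[0.5000 -0.5000]
Step 2: x=[4.3516 9.6406] v=[0.9063 -0.9375]
Step 3: x=[4.6368 9.3257] v=[1.1407 -1.2598]
Step 4: x=[4.9252 8.9677] v=[1.1537 -1.4320]
Step 5: x=[5.1585 8.6071] v=[0.9330 -1.4426]
Step 6: x=[5.2849 8.2809] v=[0.5055 -1.3048]
Step 7: x=[5.2682 8.0175] v=[-0.0667 -1.0538]
Step 8: x=[5.0941 7.8322] v=[-0.6964 -0.7411]

Answer: 5.0941 7.8322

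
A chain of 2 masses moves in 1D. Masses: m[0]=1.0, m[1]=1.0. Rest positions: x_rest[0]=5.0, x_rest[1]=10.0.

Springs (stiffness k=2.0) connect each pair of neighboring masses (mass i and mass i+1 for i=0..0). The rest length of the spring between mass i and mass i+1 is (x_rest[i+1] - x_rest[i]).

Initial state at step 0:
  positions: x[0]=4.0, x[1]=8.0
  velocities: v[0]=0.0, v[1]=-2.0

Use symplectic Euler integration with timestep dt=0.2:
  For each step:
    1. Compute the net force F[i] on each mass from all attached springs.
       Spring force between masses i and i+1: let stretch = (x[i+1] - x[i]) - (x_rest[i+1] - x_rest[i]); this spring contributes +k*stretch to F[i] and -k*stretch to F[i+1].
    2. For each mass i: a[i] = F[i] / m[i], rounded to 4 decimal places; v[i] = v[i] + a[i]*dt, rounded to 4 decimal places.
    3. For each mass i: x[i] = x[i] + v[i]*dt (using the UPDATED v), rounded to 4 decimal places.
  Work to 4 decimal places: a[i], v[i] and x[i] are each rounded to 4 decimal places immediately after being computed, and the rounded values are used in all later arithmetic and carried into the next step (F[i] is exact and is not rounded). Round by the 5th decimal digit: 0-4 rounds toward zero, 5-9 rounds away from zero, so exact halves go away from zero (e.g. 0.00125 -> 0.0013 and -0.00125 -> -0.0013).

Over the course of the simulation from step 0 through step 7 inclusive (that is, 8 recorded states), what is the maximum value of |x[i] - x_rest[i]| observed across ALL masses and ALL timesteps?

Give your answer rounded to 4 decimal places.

Step 0: x=[4.0000 8.0000] v=[0.0000 -2.0000]
Step 1: x=[3.9200 7.6800] v=[-0.4000 -1.6000]
Step 2: x=[3.7408 7.4592] v=[-0.8960 -1.1040]
Step 3: x=[3.4591 7.3409] v=[-1.4086 -0.5914]
Step 4: x=[3.0879 7.3121] v=[-1.8559 -0.1441]
Step 5: x=[2.6547 7.3453] v=[-2.1662 0.1662]
Step 6: x=[2.1967 7.4033] v=[-2.2900 0.2900]
Step 7: x=[1.7552 7.4448] v=[-2.2074 0.2074]
Max displacement = 3.2448

Answer: 3.2448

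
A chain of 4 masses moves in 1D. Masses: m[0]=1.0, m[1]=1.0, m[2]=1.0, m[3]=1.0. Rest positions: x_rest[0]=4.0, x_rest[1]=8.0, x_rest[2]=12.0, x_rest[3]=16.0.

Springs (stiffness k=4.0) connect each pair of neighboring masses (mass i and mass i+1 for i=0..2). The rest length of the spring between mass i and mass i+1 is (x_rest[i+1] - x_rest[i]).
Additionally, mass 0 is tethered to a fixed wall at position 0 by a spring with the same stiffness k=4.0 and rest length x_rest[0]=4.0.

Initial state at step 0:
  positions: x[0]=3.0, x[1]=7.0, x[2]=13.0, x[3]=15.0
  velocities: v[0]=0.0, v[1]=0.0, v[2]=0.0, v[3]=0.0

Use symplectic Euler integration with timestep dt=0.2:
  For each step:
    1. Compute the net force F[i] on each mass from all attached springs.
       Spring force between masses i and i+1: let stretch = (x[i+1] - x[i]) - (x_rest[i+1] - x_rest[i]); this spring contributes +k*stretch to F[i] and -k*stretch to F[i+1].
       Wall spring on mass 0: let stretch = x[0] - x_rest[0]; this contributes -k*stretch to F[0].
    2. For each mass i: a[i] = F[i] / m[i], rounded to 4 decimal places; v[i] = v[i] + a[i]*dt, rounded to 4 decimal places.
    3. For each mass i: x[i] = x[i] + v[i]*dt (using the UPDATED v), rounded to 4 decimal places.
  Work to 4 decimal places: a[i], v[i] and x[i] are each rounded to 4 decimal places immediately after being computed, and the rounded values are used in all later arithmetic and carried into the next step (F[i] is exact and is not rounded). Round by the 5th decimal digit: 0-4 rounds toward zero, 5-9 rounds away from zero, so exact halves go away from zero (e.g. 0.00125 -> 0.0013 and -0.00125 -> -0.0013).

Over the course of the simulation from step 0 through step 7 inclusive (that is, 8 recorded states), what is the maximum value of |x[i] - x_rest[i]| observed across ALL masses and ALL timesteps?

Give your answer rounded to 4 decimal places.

Step 0: x=[3.0000 7.0000 13.0000 15.0000] v=[0.0000 0.0000 0.0000 0.0000]
Step 1: x=[3.1600 7.3200 12.3600 15.3200] v=[0.8000 1.6000 -3.2000 1.6000]
Step 2: x=[3.4800 7.7808 11.3872 15.8064] v=[1.6000 2.3040 -4.8640 2.4320]
Step 3: x=[3.9313 8.1305 10.5444 16.2257] v=[2.2566 1.7485 -4.2138 2.0966]
Step 4: x=[4.4255 8.1946 10.2244 16.3760] v=[2.4709 0.3203 -1.5999 0.7516]
Step 5: x=[4.8147 7.9804 10.5639 16.1821] v=[1.9458 -1.0711 1.6975 -0.9697]
Step 6: x=[4.9400 7.6730 11.3890 15.7292] v=[0.6266 -1.5369 4.1253 -2.2643]
Step 7: x=[4.7122 7.5229 12.3139 15.2219] v=[-1.1390 -0.7505 4.6247 -2.5365]
Max displacement = 1.7756

Answer: 1.7756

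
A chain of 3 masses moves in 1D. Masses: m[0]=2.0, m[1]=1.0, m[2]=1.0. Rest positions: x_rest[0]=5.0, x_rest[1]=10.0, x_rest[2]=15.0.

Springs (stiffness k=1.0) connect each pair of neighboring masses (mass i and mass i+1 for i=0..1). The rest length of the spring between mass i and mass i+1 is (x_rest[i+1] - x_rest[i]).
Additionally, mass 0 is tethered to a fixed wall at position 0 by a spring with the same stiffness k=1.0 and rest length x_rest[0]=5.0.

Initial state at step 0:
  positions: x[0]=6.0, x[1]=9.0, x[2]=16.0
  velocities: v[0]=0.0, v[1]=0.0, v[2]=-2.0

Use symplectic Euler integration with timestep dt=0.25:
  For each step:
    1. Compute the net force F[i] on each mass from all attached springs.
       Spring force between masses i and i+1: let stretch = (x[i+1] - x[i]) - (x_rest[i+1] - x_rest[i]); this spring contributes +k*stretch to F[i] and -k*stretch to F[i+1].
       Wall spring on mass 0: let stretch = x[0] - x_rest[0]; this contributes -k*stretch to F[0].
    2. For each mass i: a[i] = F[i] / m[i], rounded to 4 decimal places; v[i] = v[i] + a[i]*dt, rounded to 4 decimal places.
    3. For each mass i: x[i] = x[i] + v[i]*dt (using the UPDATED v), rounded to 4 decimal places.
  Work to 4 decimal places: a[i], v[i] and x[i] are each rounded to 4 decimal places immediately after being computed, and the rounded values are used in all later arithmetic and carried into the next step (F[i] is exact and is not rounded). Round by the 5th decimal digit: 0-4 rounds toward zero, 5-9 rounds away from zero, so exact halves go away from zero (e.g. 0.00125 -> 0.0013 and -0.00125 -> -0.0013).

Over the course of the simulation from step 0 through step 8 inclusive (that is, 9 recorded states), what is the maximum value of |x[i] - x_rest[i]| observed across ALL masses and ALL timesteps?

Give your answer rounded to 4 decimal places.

Step 0: x=[6.0000 9.0000 16.0000] v=[0.0000 0.0000 -2.0000]
Step 1: x=[5.9063 9.2500 15.3750] v=[-0.3750 1.0000 -2.5000]
Step 2: x=[5.7325 9.6738 14.6797] v=[-0.6953 1.6953 -2.7813]
Step 3: x=[5.5027 10.1642 13.9840] v=[-0.9192 1.9615 -2.7828]
Step 4: x=[5.2466 10.6020 13.3621] v=[-1.0244 1.7511 -2.4878]
Step 5: x=[4.9939 10.8776 12.8802] v=[-1.0108 1.1023 -1.9278]
Step 6: x=[4.7690 10.9106 12.5856] v=[-0.8996 0.1320 -1.1785]
Step 7: x=[4.5870 10.6644 12.4988] v=[-0.7280 -0.9847 -0.3473]
Step 8: x=[4.4516 10.1530 12.6098] v=[-0.5417 -2.0455 0.4441]
Max displacement = 2.5012

Answer: 2.5012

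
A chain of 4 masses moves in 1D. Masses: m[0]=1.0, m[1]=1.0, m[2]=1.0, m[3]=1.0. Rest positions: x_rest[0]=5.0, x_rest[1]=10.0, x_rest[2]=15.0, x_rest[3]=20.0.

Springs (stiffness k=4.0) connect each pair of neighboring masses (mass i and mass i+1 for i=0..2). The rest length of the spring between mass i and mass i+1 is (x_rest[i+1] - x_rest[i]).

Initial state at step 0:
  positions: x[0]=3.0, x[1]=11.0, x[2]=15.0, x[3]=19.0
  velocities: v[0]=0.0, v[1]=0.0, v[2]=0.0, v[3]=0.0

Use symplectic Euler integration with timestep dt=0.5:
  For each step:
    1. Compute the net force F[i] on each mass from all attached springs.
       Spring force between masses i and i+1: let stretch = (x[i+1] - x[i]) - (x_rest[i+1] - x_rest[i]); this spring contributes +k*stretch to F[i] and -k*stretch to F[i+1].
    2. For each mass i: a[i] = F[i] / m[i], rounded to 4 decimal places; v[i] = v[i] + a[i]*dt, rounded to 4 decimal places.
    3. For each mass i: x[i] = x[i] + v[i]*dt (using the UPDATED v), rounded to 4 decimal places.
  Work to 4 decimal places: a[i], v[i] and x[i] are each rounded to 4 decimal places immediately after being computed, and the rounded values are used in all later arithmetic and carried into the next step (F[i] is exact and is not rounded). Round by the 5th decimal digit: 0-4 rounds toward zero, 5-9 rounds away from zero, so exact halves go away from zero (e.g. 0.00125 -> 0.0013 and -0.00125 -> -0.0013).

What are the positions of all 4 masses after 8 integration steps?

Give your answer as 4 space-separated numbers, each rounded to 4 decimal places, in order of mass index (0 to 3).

Step 0: x=[3.0000 11.0000 15.0000 19.0000] v=[0.0000 0.0000 0.0000 0.0000]
Step 1: x=[6.0000 7.0000 15.0000 20.0000] v=[6.0000 -8.0000 0.0000 2.0000]
Step 2: x=[5.0000 10.0000 12.0000 21.0000] v=[-2.0000 6.0000 -6.0000 2.0000]
Step 3: x=[4.0000 10.0000 16.0000 18.0000] v=[-2.0000 0.0000 8.0000 -6.0000]
Step 4: x=[4.0000 10.0000 16.0000 18.0000] v=[0.0000 0.0000 0.0000 0.0000]
Step 5: x=[5.0000 10.0000 12.0000 21.0000] v=[2.0000 0.0000 -8.0000 6.0000]
Step 6: x=[6.0000 7.0000 15.0000 20.0000] v=[2.0000 -6.0000 6.0000 -2.0000]
Step 7: x=[3.0000 11.0000 15.0000 19.0000] v=[-6.0000 8.0000 0.0000 -2.0000]
Step 8: x=[3.0000 11.0000 15.0000 19.0000] v=[0.0000 0.0000 0.0000 0.0000]

Answer: 3.0000 11.0000 15.0000 19.0000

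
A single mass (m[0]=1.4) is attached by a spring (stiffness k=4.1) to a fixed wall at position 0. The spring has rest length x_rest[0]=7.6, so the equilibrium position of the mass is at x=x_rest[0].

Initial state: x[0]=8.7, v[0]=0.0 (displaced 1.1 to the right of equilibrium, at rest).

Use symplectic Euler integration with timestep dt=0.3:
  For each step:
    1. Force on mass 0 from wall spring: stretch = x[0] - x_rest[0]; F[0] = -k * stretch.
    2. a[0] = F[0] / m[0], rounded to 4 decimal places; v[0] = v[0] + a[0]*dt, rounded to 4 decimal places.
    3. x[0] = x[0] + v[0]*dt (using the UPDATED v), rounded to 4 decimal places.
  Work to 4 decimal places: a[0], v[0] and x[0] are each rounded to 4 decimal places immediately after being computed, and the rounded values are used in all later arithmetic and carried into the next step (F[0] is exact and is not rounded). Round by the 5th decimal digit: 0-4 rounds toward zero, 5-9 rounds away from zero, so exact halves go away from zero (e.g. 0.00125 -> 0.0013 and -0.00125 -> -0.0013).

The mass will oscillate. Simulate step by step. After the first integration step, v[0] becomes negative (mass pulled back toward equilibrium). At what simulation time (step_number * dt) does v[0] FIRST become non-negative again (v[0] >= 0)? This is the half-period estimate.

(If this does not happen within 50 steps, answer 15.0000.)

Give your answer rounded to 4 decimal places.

Answer: 2.1000

Derivation:
Step 0: x=[8.7000] v=[0.0000]
Step 1: x=[8.4101] v=[-0.9664]
Step 2: x=[7.9067] v=[-1.6781]
Step 3: x=[7.3224] v=[-1.9476]
Step 4: x=[6.8113] v=[-1.7037]
Step 5: x=[6.5081] v=[-1.0108]
Step 6: x=[6.4927] v=[-0.0515]
Step 7: x=[6.7691] v=[0.9213]
First v>=0 after going negative at step 7, time=2.1000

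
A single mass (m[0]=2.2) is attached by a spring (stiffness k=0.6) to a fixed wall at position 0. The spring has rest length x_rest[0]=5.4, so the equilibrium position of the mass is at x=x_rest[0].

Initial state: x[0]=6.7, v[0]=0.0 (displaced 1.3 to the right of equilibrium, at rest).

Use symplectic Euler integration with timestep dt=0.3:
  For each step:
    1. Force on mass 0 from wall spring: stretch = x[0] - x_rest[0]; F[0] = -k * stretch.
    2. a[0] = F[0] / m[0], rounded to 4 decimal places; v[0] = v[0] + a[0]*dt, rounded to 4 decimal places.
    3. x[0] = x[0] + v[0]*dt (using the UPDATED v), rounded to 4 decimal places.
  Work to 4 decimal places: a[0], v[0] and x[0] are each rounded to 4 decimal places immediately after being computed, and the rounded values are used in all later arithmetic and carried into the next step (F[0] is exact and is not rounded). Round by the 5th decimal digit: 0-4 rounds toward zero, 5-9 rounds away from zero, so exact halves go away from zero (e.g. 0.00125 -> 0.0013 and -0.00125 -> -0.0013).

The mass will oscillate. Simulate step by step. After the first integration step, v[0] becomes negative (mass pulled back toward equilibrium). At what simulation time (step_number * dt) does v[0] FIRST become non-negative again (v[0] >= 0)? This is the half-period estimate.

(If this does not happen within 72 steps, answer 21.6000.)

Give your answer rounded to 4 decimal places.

Step 0: x=[6.7000] v=[0.0000]
Step 1: x=[6.6681] v=[-0.1064]
Step 2: x=[6.6051] v=[-0.2101]
Step 3: x=[6.5125] v=[-0.3087]
Step 4: x=[6.3926] v=[-0.3997]
Step 5: x=[6.2483] v=[-0.4809]
Step 6: x=[6.0832] v=[-0.5503]
Step 7: x=[5.9013] v=[-0.6062]
Step 8: x=[5.7071] v=[-0.6472]
Step 9: x=[5.5054] v=[-0.6723]
Step 10: x=[5.3011] v=[-0.6809]
Step 11: x=[5.0993] v=[-0.6728]
Step 12: x=[4.9048] v=[-0.6482]
Step 13: x=[4.7225] v=[-0.6077]
Step 14: x=[4.5568] v=[-0.5523]
Step 15: x=[4.4118] v=[-0.4833]
Step 16: x=[4.2911] v=[-0.4025]
Step 17: x=[4.1976] v=[-0.3118]
Step 18: x=[4.1336] v=[-0.2134]
Step 19: x=[4.1007] v=[-0.1098]
Step 20: x=[4.0997] v=[-0.0035]
Step 21: x=[4.1306] v=[0.1029]
First v>=0 after going negative at step 21, time=6.3000

Answer: 6.3000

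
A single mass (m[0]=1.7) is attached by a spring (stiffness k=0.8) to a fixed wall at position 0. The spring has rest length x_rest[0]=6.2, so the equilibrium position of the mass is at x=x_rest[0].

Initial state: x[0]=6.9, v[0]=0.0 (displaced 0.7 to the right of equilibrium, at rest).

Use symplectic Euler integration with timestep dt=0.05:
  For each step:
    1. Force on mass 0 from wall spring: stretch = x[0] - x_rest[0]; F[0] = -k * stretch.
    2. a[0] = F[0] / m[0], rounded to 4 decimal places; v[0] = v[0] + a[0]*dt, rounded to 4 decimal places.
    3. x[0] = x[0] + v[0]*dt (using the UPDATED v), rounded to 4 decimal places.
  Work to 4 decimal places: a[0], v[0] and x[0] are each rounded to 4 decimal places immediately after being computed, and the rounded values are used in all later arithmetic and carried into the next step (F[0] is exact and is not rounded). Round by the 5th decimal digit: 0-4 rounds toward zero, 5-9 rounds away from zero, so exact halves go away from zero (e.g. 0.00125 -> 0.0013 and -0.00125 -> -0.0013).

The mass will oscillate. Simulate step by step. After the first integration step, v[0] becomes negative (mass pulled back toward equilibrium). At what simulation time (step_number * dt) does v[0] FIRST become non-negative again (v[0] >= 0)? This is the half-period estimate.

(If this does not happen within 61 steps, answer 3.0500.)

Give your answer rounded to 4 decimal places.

Step 0: x=[6.9000] v=[0.0000]
Step 1: x=[6.8992] v=[-0.0165]
Step 2: x=[6.8976] v=[-0.0330]
Step 3: x=[6.8951] v=[-0.0494]
Step 4: x=[6.8918] v=[-0.0658]
Step 5: x=[6.8877] v=[-0.0821]
Step 6: x=[6.8828] v=[-0.0983]
Step 7: x=[6.8771] v=[-0.1144]
Step 8: x=[6.8706] v=[-0.1303]
Step 9: x=[6.8633] v=[-0.1461]
Step 10: x=[6.8552] v=[-0.1617]
Step 11: x=[6.8463] v=[-0.1771]
Step 12: x=[6.8367] v=[-0.1923]
Step 13: x=[6.8263] v=[-0.2073]
Step 14: x=[6.8152] v=[-0.2220]
Step 15: x=[6.8034] v=[-0.2365]
Step 16: x=[6.7909] v=[-0.2507]
Step 17: x=[6.7777] v=[-0.2646]
Step 18: x=[6.7638] v=[-0.2782]
Step 19: x=[6.7492] v=[-0.2915]
Step 20: x=[6.7340] v=[-0.3044]
Step 21: x=[6.7182] v=[-0.3170]
Step 22: x=[6.7017] v=[-0.3292]
Step 23: x=[6.6847] v=[-0.3410]
Step 24: x=[6.6671] v=[-0.3524]
Step 25: x=[6.6489] v=[-0.3634]
Step 26: x=[6.6302] v=[-0.3740]
Step 27: x=[6.6110] v=[-0.3841]
Step 28: x=[6.5913] v=[-0.3938]
Step 29: x=[6.5712] v=[-0.4030]
Step 30: x=[6.5506] v=[-0.4117]
Step 31: x=[6.5296] v=[-0.4200]
Step 32: x=[6.5082] v=[-0.4278]
Step 33: x=[6.4864] v=[-0.4351]
Step 34: x=[6.4643] v=[-0.4418]
Step 35: x=[6.4419] v=[-0.4480]
Step 36: x=[6.4192] v=[-0.4537]
Step 37: x=[6.3963] v=[-0.4589]
Step 38: x=[6.3731] v=[-0.4635]
Step 39: x=[6.3497] v=[-0.4676]
Step 40: x=[6.3261] v=[-0.4711]
Step 41: x=[6.3024] v=[-0.4741]
Step 42: x=[6.2786] v=[-0.4765]
Step 43: x=[6.2547] v=[-0.4784]
Step 44: x=[6.2307] v=[-0.4797]
Step 45: x=[6.2067] v=[-0.4804]
Step 46: x=[6.1827] v=[-0.4806]
Step 47: x=[6.1587] v=[-0.4802]
Step 48: x=[6.1347] v=[-0.4792]
Step 49: x=[6.1108] v=[-0.4777]
Step 50: x=[6.0870] v=[-0.4756]
Step 51: x=[6.0634] v=[-0.4729]
Step 52: x=[6.0399] v=[-0.4697]
Step 53: x=[6.0166] v=[-0.4659]
Step 54: x=[5.9935] v=[-0.4616]
Step 55: x=[5.9707] v=[-0.4567]
Step 56: x=[5.9481] v=[-0.4513]
Step 57: x=[5.9258] v=[-0.4454]
Step 58: x=[5.9039] v=[-0.4390]
Step 59: x=[5.8823] v=[-0.4320]
Step 60: x=[5.8611] v=[-0.4245]
Step 61: x=[5.8403] v=[-0.4165]
v[0] did not become non-negative within 61 steps; using fallback time=3.0500

Answer: 3.0500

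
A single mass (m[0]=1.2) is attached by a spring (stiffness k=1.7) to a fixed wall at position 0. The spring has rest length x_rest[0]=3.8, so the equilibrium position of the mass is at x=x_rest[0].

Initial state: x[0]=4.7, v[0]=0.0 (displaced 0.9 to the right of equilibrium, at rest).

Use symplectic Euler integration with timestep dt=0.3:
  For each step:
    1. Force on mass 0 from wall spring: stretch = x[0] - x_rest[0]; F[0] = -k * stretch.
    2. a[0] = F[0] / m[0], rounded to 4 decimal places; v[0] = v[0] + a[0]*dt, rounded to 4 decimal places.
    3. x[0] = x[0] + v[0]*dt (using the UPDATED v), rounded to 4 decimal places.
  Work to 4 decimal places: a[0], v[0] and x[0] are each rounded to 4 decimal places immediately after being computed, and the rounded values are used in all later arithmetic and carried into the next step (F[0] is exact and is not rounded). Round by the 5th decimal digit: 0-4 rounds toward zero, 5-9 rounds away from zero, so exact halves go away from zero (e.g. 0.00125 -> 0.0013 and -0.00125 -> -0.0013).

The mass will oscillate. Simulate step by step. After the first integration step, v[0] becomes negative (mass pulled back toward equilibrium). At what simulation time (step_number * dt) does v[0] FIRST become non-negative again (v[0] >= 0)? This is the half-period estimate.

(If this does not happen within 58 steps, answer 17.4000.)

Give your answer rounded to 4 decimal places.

Step 0: x=[4.7000] v=[0.0000]
Step 1: x=[4.5853] v=[-0.3825]
Step 2: x=[4.3704] v=[-0.7163]
Step 3: x=[4.0828] v=[-0.9587]
Step 4: x=[3.7591] v=[-1.0789]
Step 5: x=[3.4407] v=[-1.0615]
Step 6: x=[3.1681] v=[-0.9088]
Step 7: x=[2.9760] v=[-0.6402]
Step 8: x=[2.8890] v=[-0.2900]
Step 9: x=[2.9182] v=[0.0972]
First v>=0 after going negative at step 9, time=2.7000

Answer: 2.7000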